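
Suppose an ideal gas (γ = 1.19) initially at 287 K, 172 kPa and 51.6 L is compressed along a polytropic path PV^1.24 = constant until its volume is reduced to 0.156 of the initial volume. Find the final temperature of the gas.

Polytropic n=1.24: T₂ = T₁(V₁/V₂)^(n−1) = 287×(6.41)^0.24 = 448 K; P₂ = P₁(V₁/V₂)^n = 1720 kPa.

448 K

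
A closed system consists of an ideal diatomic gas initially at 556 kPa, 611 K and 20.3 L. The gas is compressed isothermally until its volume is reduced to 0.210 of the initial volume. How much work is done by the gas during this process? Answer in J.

n = P₁V₁/(RT₁) = 556×20.3/(8.314×611) = 2.22 mol.
Isothermal: T stays 611 K; PV = const ⇒ V₂ = 4.26 L, P₂ = 2650 kPa.
W = nRT ln(V₂/V₁) = 2.22×8.314×611×ln(0.210) = -17600 J.

-17600 J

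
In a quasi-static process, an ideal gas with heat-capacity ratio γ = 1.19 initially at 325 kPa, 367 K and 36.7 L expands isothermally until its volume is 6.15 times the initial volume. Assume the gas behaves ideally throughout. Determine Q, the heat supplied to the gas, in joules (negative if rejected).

n = P₁V₁/(RT₁) = 325×36.7/(8.314×367) = 3.91 mol.
Isothermal: T stays 367 K; PV = const ⇒ V₂ = 226 L, P₂ = 52.8 kPa.
ΔU = 0 (ideal gas, T constant).
W = nRT ln(V₂/V₁) = 3.91×8.314×367×ln(6.15) = 21700 J.
Q = ΔU + W = 21700 J.

21700 J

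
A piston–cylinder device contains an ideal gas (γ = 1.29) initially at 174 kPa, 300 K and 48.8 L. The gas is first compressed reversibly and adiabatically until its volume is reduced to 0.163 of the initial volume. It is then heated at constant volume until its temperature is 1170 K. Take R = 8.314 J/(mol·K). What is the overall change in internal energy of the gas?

n = P₁V₁/(RT₁) = 174×48.8/(8.314×300) = 3.40 mol.
Step 1 — Adiabatic: TV^(γ−1) = const ⇒ T₂ = 300×(6.13)^0.290 = 508 K; PV^γ = const ⇒ P₂ = 1810 kPa.
ΔU = nCvΔT = 3.40×28.7×(508−300) = 20300 J.
Q = 0 for an adiabatic process, so W = −ΔU = -20300 J.
State after step 1: P = 1810 kPa, V = 7.95 L, T = 508 K.
Step 2 — Isochoric: V stays 7.95 L; P/T = const ⇒ T₂ = 1170 K, P₂ = 4160 kPa.
W = 0 (no volume change).
ΔU = nCvΔT = 3.40×28.7×(1170−508) = 64600 J.
Q = ΔU = 64600 J.
Net over both steps: W = -20300 J, Q = 64600 J, ΔU = 84900 J.

84900 J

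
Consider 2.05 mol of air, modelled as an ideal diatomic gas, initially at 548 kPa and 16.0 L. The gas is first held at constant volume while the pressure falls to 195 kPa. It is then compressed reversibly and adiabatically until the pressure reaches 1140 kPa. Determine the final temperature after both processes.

T₁ = P₁V₁/(nR) = 548×16.0/(2.05×8.314) = 514 K.
Step 1 — Isochoric: V stays 16.0 L; P/T = const ⇒ T₂ = 183 K, P₂ = 195 kPa.
W = 0 (no volume change).
ΔU = nCvΔT = 2.05×20.8×(183−514) = -14100 J.
Q = ΔU = -14100 J.
State after step 1: P = 195 kPa, V = 16.0 L, T = 183 K.
Step 2 — Adiabatic: T₂/T₁ = (P₂/P₁)^((γ−1)/γ) ⇒ T₂ = 183×(5.85)^0.286 = 303 K; V₂ = 4.53 L.
ΔU = nCvΔT = 2.05×20.8×(303−183) = 5120 J.
Q = 0 for an adiabatic process, so W = −ΔU = -5120 J.
Net over both steps: W = -5120 J, Q = -14100 J, ΔU = -9000 J.

303 K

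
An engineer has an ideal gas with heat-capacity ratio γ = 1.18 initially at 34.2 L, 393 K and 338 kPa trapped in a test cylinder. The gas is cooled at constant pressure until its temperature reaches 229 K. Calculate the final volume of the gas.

Isobaric: P stays 338 kPa; V/T = const ⇒ T₂ = 229 K, V₂ = 19.9 L.

19.9 L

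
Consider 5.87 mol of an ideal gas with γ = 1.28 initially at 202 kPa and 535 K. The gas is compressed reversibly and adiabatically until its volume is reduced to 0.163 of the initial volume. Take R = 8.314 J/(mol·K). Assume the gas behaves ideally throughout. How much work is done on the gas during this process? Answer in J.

V₁ = nRT₁/P₁ = 5.87×8.314×535/202 = 129 L.
Adiabatic: TV^(γ−1) = const ⇒ T₂ = 535×(6.13)^0.280 = 889 K; PV^γ = const ⇒ P₂ = 2060 kPa.
ΔU = nCvΔT = 5.87×29.7×(889−535) = 61700 J.
Q = 0 for an adiabatic process, so W = −ΔU = -61700 J.
Work done on the gas = −W_by = 61700 J.

61700 J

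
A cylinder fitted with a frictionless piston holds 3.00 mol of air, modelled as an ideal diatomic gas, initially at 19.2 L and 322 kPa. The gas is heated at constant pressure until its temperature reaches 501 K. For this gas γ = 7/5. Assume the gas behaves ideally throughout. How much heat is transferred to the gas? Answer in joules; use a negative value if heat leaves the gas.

22100 J

T₁ = P₁V₁/(nR) = 322×19.2/(3.00×8.314) = 248 K.
Isobaric: P stays 322 kPa; V/T = const ⇒ T₂ = 501 K, V₂ = 38.8 L.
W = PΔV = 322×(38.8−19.2) kPa·L = 6310 J.
ΔU = nCvΔT = 3.00×20.8×(501−248) = 15800 J.
Q = ΔU + W = nCpΔT = 22100 J.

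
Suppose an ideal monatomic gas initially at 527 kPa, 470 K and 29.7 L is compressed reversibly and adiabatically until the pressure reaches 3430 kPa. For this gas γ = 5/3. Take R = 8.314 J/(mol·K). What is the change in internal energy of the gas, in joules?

n = P₁V₁/(RT₁) = 527×29.7/(8.314×470) = 4.01 mol.
Adiabatic: T₂/T₁ = (P₂/P₁)^((γ−1)/γ) ⇒ T₂ = 470×(6.51)^0.400 = 994 K; V₂ = 9.65 L.
For an ideal gas ΔU = nCvΔT with Cv = (3/2)R = 12.5 J/(mol·K).
ΔU = 4.01×12.5×(994−470) = 26200 J.

26200 J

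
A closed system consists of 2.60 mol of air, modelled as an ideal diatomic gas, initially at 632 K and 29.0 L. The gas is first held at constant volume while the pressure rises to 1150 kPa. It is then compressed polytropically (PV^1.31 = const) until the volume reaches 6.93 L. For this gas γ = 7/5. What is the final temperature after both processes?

2400 K

P₁ = nRT₁/V₁ = 2.60×8.314×632/29.0 = 471 kPa.
Step 1 — Isochoric: V stays 29.0 L; P/T = const ⇒ T₂ = 1540 K, P₂ = 1150 kPa.
W = 0 (no volume change).
ΔU = nCvΔT = 2.60×20.8×(1540−632) = 49200 J.
Q = ΔU = 49200 J.
State after step 1: P = 1150 kPa, V = 29.0 L, T = 1540 K.
Step 2 — Polytropic n=1.31: T₂ = T₁(V₁/V₂)^(n−1) = 1540×(4.18)^0.31 = 2400 K; P₂ = P₁(V₁/V₂)^n = 7500 kPa.
W = (P₁V₁−P₂V₂)/(n−1) = (1150×29.0−7500×6.93)/0.31 = -60100 J.
ΔU = nCvΔT = 2.60×20.8×(2400−1540) = 46600 J.
Q = ΔU + W = -13500 J.
Net over both steps: W = -60100 J, Q = 35700 J, ΔU = 95800 J.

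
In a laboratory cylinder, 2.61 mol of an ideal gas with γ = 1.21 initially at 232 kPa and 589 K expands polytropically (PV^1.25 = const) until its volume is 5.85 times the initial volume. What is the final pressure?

25.5 kPa

V₁ = nRT₁/P₁ = 2.61×8.314×589/232 = 55.1 L.
Polytropic n=1.25: T₂ = T₁(V₁/V₂)^(n−1) = 589×(0.171)^0.25 = 379 K; P₂ = P₁(V₁/V₂)^n = 25.5 kPa.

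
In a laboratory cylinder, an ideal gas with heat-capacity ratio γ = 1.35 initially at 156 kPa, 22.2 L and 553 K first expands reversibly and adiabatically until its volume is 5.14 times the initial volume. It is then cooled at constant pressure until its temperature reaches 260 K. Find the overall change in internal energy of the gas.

-5240 J

n = P₁V₁/(RT₁) = 156×22.2/(8.314×553) = 0.753 mol.
Step 1 — Adiabatic: TV^(γ−1) = const ⇒ T₂ = 553×(0.195)^0.350 = 312 K; PV^γ = const ⇒ P₂ = 17.1 kPa.
ΔU = nCvΔT = 0.753×23.8×(312−553) = -4320 J.
Q = 0 for an adiabatic process, so W = −ΔU = 4320 J.
State after step 1: P = 17.1 kPa, V = 114 L, T = 312 K.
Step 2 — Isobaric: P stays 17.1 kPa; V/T = const ⇒ T₂ = 260 K, V₂ = 95.1 L.
W = PΔV = 17.1×(95.1−114) kPa·L = -324 J.
ΔU = nCvΔT = 0.753×23.8×(260−312) = -927 J.
Q = ΔU + W = nCpΔT = -1250 J.
Net over both steps: W = 3990 J, Q = -1250 J, ΔU = -5240 J.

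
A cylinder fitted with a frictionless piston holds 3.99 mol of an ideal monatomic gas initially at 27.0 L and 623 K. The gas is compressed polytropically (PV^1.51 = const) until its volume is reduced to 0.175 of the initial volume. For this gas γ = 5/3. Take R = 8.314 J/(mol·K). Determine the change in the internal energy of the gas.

P₁ = nRT₁/V₁ = 3.99×8.314×623/27.0 = 765 kPa.
Polytropic n=1.51: T₂ = T₁(V₁/V₂)^(n−1) = 623×(5.71)^0.51 = 1520 K; P₂ = P₁(V₁/V₂)^n = 10600 kPa.
For an ideal gas ΔU = nCvΔT with Cv = (3/2)R = 12.5 J/(mol·K).
ΔU = 3.99×12.5×(1520−623) = 44400 J.

44400 J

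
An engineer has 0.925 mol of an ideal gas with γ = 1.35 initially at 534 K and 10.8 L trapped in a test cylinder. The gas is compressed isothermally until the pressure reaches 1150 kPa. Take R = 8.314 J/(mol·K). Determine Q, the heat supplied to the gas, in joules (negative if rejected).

P₁ = nRT₁/V₁ = 0.925×8.314×534/10.8 = 380 kPa.
Isothermal: T stays 534 K; PV = const ⇒ V₂ = 3.57 L, P₂ = 1150 kPa.
ΔU = 0 (ideal gas, T constant).
W = nRT ln(V₂/V₁) = 0.925×8.314×534×ln(0.331) = -4540 J.
Q = ΔU + W = -4540 J.

-4540 J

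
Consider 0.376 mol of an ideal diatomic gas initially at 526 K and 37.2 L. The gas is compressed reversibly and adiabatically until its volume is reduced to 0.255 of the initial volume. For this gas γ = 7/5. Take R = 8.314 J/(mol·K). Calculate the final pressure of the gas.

P₁ = nRT₁/V₁ = 0.376×8.314×526/37.2 = 44.2 kPa.
Adiabatic: TV^(γ−1) = const ⇒ T₂ = 526×(3.92)^0.400 = 909 K; PV^γ = const ⇒ P₂ = 299 kPa.

299 kPa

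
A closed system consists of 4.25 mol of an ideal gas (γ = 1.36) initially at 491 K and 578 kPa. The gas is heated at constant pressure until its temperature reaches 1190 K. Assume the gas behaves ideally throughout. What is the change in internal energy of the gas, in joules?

68600 J

V₁ = nRT₁/P₁ = 4.25×8.314×491/578 = 30.0 L.
Isobaric: P stays 578 kPa; V/T = const ⇒ T₂ = 1190 K, V₂ = 72.7 L.
For an ideal gas ΔU = nCvΔT with Cv = R/(γ−1) = 23.1 J/(mol·K).
ΔU = 4.25×23.1×(1190−491) = 68600 J.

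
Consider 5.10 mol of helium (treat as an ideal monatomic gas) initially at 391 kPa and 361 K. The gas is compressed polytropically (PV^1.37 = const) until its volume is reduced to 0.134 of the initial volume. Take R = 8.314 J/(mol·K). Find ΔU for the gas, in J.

V₁ = nRT₁/P₁ = 5.10×8.314×361/391 = 39.1 L.
Polytropic n=1.37: T₂ = T₁(V₁/V₂)^(n−1) = 361×(7.46)^0.37 = 759 K; P₂ = P₁(V₁/V₂)^n = 6140 kPa.
For an ideal gas ΔU = nCvΔT with Cv = (3/2)R = 12.5 J/(mol·K).
ΔU = 5.10×12.5×(759−361) = 25300 J.

25300 J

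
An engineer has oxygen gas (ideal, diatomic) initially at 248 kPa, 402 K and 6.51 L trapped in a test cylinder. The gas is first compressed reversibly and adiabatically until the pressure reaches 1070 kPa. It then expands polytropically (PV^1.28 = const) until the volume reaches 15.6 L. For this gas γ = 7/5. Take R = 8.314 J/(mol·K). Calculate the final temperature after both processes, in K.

357 K

n = P₁V₁/(RT₁) = 248×6.51/(8.314×402) = 0.483 mol.
Step 1 — Adiabatic: T₂/T₁ = (P₂/P₁)^((γ−1)/γ) ⇒ T₂ = 402×(4.31)^0.286 = 610 K; V₂ = 2.29 L.
ΔU = nCvΔT = 0.483×20.8×(610−402) = 2090 J.
Q = 0 for an adiabatic process, so W = −ΔU = -2090 J.
State after step 1: P = 1070 kPa, V = 2.29 L, T = 610 K.
Step 2 — Polytropic n=1.28: T₂ = T₁(V₁/V₂)^(n−1) = 610×(0.147)^0.28 = 357 K; P₂ = P₁(V₁/V₂)^n = 91.8 kPa.
W = (P₁V₁−P₂V₂)/(n−1) = (1070×2.29−91.8×15.6)/0.28 = 3640 J.
ΔU = nCvΔT = 0.483×20.8×(357−610) = -2550 J.
Q = ΔU + W = 1090 J.
Net over both steps: W = 1550 J, Q = 1090 J, ΔU = -454 J.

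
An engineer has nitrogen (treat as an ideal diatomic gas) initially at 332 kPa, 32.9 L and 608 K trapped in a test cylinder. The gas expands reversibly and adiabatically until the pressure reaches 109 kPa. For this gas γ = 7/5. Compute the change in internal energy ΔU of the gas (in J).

n = P₁V₁/(RT₁) = 332×32.9/(8.314×608) = 2.16 mol.
Adiabatic: T₂/T₁ = (P₂/P₁)^((γ−1)/γ) ⇒ T₂ = 608×(0.328)^0.286 = 442 K; V₂ = 72.9 L.
For an ideal gas ΔU = nCvΔT with Cv = (5/2)R = 20.8 J/(mol·K).
ΔU = 2.16×20.8×(442−608) = -7440 J.

-7440 J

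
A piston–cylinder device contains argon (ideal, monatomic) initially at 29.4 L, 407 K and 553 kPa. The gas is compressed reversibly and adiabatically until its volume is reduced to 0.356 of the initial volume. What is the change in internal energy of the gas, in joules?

n = P₁V₁/(RT₁) = 553×29.4/(8.314×407) = 4.80 mol.
Adiabatic: TV^(γ−1) = const ⇒ T₂ = 407×(2.81)^0.667 = 810 K; PV^γ = const ⇒ P₂ = 3090 kPa.
For an ideal gas ΔU = nCvΔT with Cv = (3/2)R = 12.5 J/(mol·K).
ΔU = 4.80×12.5×(810−407) = 24200 J.

24200 J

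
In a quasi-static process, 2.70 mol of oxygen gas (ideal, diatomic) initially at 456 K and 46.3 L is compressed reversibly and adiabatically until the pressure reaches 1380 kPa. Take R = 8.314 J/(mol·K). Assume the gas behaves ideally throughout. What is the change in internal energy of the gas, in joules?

17600 J

P₁ = nRT₁/V₁ = 2.70×8.314×456/46.3 = 221 kPa.
Adiabatic: T₂/T₁ = (P₂/P₁)^((γ−1)/γ) ⇒ T₂ = 456×(6.24)^0.286 = 769 K; V₂ = 12.5 L.
For an ideal gas ΔU = nCvΔT with Cv = (5/2)R = 20.8 J/(mol·K).
ΔU = 2.70×20.8×(769−456) = 17600 J.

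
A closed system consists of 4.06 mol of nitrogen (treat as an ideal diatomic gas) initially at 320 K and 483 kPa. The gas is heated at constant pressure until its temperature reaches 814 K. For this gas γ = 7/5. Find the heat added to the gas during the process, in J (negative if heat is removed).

58400 J

V₁ = nRT₁/P₁ = 4.06×8.314×320/483 = 22.4 L.
Isobaric: P stays 483 kPa; V/T = const ⇒ T₂ = 814 K, V₂ = 56.9 L.
W = PΔV = 483×(56.9−22.4) kPa·L = 16700 J.
ΔU = nCvΔT = 4.06×20.8×(814−320) = 41700 J.
Q = ΔU + W = nCpΔT = 58400 J.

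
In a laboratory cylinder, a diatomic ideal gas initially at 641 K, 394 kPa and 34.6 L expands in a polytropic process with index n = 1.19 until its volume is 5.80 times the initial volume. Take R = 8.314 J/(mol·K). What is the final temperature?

Polytropic n=1.19: T₂ = T₁(V₁/V₂)^(n−1) = 641×(0.172)^0.19 = 459 K; P₂ = P₁(V₁/V₂)^n = 48.6 kPa.

459 K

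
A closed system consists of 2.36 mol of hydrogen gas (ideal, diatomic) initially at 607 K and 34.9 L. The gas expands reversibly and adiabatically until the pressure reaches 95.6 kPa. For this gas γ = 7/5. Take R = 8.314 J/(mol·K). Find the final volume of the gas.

P₁ = nRT₁/V₁ = 2.36×8.314×607/34.9 = 341 kPa.
Adiabatic: T₂/T₁ = (P₂/P₁)^((γ−1)/γ) ⇒ T₂ = 607×(0.280)^0.286 = 422 K; V₂ = 86.6 L.

86.6 L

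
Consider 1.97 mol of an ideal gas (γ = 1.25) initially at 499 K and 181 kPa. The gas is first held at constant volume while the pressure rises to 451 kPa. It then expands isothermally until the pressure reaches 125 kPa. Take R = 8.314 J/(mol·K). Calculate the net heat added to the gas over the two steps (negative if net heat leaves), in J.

V₁ = nRT₁/P₁ = 1.97×8.314×499/181 = 45.2 L.
Step 1 — Isochoric: V stays 45.2 L; P/T = const ⇒ T₂ = 1240 K, P₂ = 451 kPa.
W = 0 (no volume change).
ΔU = nCvΔT = 1.97×33.3×(1240−499) = 48800 J.
Q = ΔU = 48800 J.
State after step 1: P = 451 kPa, V = 45.2 L, T = 1240 K.
Step 2 — Isothermal: T stays 1240 K; PV = const ⇒ V₂ = 163 L, P₂ = 125 kPa.
ΔU = 0 (ideal gas, T constant).
W = nRT ln(V₂/V₁) = 1.97×8.314×1240×ln(3.61) = 26100 J.
Q = ΔU + W = 26100 J.
Net over both steps: W = 26100 J, Q = 74900 J, ΔU = 48800 J.

74900 J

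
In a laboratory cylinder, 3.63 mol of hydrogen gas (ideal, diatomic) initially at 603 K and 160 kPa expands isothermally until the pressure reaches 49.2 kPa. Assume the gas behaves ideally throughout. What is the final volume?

370 L

V₁ = nRT₁/P₁ = 3.63×8.314×603/160 = 114 L.
Isothermal: T stays 603 K; PV = const ⇒ V₂ = 370 L, P₂ = 49.2 kPa.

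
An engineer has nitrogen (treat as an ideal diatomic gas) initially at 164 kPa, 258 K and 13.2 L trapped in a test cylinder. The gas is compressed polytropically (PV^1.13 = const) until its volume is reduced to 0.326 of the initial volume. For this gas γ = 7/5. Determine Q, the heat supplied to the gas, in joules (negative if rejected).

n = P₁V₁/(RT₁) = 164×13.2/(8.314×258) = 1.01 mol.
Polytropic n=1.13: T₂ = T₁(V₁/V₂)^(n−1) = 258×(3.07)^0.13 = 298 K; P₂ = P₁(V₁/V₂)^n = 582 kPa.
W = (P₁V₁−P₂V₂)/(n−1) = (164×13.2−582×4.30)/0.13 = -2610 J.
ΔU = nCvΔT = 1.01×20.8×(298−258) = 849 J.
Q = ΔU + W = -1760 J.

-1760 J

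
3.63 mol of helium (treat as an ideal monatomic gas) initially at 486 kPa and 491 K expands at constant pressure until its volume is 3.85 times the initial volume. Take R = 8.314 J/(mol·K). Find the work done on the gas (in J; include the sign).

V₁ = nRT₁/P₁ = 3.63×8.314×491/486 = 30.5 L.
Isobaric: P stays 486 kPa; V/T = const ⇒ T₂ = 1890 K, V₂ = 117 L.
W = PΔV = 486×(117−30.5) kPa·L = 42200 J.
Work done on the gas = −W_by = -42200 J.

-42200 J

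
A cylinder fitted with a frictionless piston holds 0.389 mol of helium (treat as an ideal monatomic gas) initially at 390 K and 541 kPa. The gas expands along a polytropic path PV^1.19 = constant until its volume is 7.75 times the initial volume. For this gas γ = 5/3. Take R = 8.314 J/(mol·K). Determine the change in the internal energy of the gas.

V₁ = nRT₁/P₁ = 0.389×8.314×390/541 = 2.33 L.
Polytropic n=1.19: T₂ = T₁(V₁/V₂)^(n−1) = 390×(0.129)^0.19 = 264 K; P₂ = P₁(V₁/V₂)^n = 47.3 kPa.
For an ideal gas ΔU = nCvΔT with Cv = (3/2)R = 12.5 J/(mol·K).
ΔU = 0.389×12.5×(264−390) = -610 J.

-610 J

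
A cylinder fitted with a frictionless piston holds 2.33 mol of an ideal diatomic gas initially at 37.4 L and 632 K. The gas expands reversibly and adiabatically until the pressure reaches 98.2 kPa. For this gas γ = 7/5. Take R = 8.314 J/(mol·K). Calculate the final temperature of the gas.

P₁ = nRT₁/V₁ = 2.33×8.314×632/37.4 = 327 kPa.
Adiabatic: T₂/T₁ = (P₂/P₁)^((γ−1)/γ) ⇒ T₂ = 632×(0.300)^0.286 = 448 K; V₂ = 88.4 L.

448 K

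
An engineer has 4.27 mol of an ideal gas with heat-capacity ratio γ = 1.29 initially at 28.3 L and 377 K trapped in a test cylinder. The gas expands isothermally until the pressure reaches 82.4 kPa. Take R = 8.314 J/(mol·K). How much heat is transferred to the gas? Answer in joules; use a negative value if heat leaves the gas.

23400 J

P₁ = nRT₁/V₁ = 4.27×8.314×377/28.3 = 473 kPa.
Isothermal: T stays 377 K; PV = const ⇒ V₂ = 162 L, P₂ = 82.4 kPa.
ΔU = 0 (ideal gas, T constant).
W = nRT ln(V₂/V₁) = 4.27×8.314×377×ln(5.74) = 23400 J.
Q = ΔU + W = 23400 J.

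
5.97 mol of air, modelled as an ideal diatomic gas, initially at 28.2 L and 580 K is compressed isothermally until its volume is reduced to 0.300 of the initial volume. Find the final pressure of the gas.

P₁ = nRT₁/V₁ = 5.97×8.314×580/28.2 = 1020 kPa.
Isothermal: T stays 580 K; PV = const ⇒ V₂ = 8.46 L, P₂ = 3400 kPa.

3400 kPa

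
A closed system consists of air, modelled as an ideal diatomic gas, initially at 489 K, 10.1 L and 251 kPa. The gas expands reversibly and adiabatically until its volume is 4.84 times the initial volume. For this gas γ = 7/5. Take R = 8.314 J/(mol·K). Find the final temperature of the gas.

Adiabatic: TV^(γ−1) = const ⇒ T₂ = 489×(0.207)^0.400 = 260 K; PV^γ = const ⇒ P₂ = 27.6 kPa.

260 K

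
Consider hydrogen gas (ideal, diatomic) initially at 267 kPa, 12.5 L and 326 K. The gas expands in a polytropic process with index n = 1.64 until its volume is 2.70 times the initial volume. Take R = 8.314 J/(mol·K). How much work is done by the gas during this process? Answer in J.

2450 J

n = P₁V₁/(RT₁) = 267×12.5/(8.314×326) = 1.23 mol.
Polytropic n=1.64: T₂ = T₁(V₁/V₂)^(n−1) = 326×(0.370)^0.64 = 173 K; P₂ = P₁(V₁/V₂)^n = 52.4 kPa.
W = (P₁V₁−P₂V₂)/(n−1) = (267×12.5−52.4×33.8)/0.64 = 2450 J.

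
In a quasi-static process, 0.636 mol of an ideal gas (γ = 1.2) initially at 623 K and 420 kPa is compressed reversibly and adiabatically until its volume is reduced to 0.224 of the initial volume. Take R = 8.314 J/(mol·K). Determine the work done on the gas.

5750 J

V₁ = nRT₁/P₁ = 0.636×8.314×623/420 = 7.84 L.
Adiabatic: TV^(γ−1) = const ⇒ T₂ = 623×(4.46)^0.200 = 840 K; PV^γ = const ⇒ P₂ = 2530 kPa.
ΔU = nCvΔT = 0.636×41.6×(840−623) = 5750 J.
Q = 0 for an adiabatic process, so W = −ΔU = -5750 J.
Work done on the gas = −W_by = 5750 J.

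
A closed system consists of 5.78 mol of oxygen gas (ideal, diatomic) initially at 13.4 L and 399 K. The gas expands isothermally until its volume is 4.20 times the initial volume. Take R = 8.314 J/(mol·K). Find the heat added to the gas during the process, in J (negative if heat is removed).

P₁ = nRT₁/V₁ = 5.78×8.314×399/13.4 = 1430 kPa.
Isothermal: T stays 399 K; PV = const ⇒ V₂ = 56.3 L, P₂ = 341 kPa.
ΔU = 0 (ideal gas, T constant).
W = nRT ln(V₂/V₁) = 5.78×8.314×399×ln(4.20) = 27500 J.
Q = ΔU + W = 27500 J.

27500 J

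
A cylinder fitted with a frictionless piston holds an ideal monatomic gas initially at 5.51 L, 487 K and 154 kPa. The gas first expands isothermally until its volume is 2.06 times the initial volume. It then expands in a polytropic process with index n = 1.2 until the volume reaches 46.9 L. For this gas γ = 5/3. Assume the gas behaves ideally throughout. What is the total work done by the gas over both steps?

n = P₁V₁/(RT₁) = 154×5.51/(8.314×487) = 0.210 mol.
Step 1 — Isothermal: T stays 487 K; PV = const ⇒ V₂ = 11.4 L, P₂ = 74.8 kPa.
ΔU = 0 (ideal gas, T constant).
W = nRT ln(V₂/V₁) = 0.210×8.314×487×ln(2.06) = 613 J.
Q = ΔU + W = 613 J.
State after step 1: P = 74.8 kPa, V = 11.4 L, T = 487 K.
Step 2 — Polytropic n=1.2: T₂ = T₁(V₁/V₂)^(n−1) = 487×(0.242)^0.20 = 367 K; P₂ = P₁(V₁/V₂)^n = 13.6 kPa.
W = (P₁V₁−P₂V₂)/(n−1) = (74.8×11.4−13.6×46.9)/0.20 = 1050 J.
ΔU = nCvΔT = 0.210×12.5×(367−487) = -314 J.
Q = ΔU + W = 734 J.
Net over both steps: W = 1660 J, Q = 1350 J, ΔU = -314 J.

1660 J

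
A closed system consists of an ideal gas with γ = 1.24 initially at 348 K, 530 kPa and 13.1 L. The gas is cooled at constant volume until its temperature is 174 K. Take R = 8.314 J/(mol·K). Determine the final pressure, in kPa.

265 kPa

Isochoric: V stays 13.1 L; P/T = const ⇒ T₂ = 174 K, P₂ = 265 kPa.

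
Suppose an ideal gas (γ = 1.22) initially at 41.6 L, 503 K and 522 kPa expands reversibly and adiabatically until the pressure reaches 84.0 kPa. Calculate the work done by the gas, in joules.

n = P₁V₁/(RT₁) = 522×41.6/(8.314×503) = 5.19 mol.
Adiabatic: T₂/T₁ = (P₂/P₁)^((γ−1)/γ) ⇒ T₂ = 503×(0.161)^0.180 = 362 K; V₂ = 186 L.
ΔU = nCvΔT = 5.19×37.8×(362−503) = -27700 J.
Q = 0 for an adiabatic process, so W = −ΔU = 27700 J.

27700 J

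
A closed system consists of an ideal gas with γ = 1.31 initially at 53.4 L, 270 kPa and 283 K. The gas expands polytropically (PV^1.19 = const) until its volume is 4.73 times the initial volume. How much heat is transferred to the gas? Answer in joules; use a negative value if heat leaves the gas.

n = P₁V₁/(RT₁) = 270×53.4/(8.314×283) = 6.13 mol.
Polytropic n=1.19: T₂ = T₁(V₁/V₂)^(n−1) = 283×(0.211)^0.19 = 211 K; P₂ = P₁(V₁/V₂)^n = 42.5 kPa.
W = (P₁V₁−P₂V₂)/(n−1) = (270×53.4−42.5×253)/0.19 = 19400 J.
ΔU = nCvΔT = 6.13×26.8×(211−283) = -11900 J.
Q = ΔU + W = 7510 J.

7510 J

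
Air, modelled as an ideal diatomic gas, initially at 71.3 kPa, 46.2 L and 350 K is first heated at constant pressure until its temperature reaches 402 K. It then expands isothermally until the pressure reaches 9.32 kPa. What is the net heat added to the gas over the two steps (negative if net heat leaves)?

n = P₁V₁/(RT₁) = 71.3×46.2/(8.314×350) = 1.13 mol.
Step 1 — Isobaric: P stays 71.3 kPa; V/T = const ⇒ T₂ = 402 K, V₂ = 53.1 L.
W = PΔV = 71.3×(53.1−46.2) kPa·L = 489 J.
ΔU = nCvΔT = 1.13×20.8×(402−350) = 1220 J.
Q = ΔU + W = nCpΔT = 1710 J.
State after step 1: P = 71.3 kPa, V = 53.1 L, T = 402 K.
Step 2 — Isothermal: T stays 402 K; PV = const ⇒ V₂ = 406 L, P₂ = 9.32 kPa.
ΔU = 0 (ideal gas, T constant).
W = nRT ln(V₂/V₁) = 1.13×8.314×402×ln(7.65) = 7700 J.
Q = ΔU + W = 7700 J.
Net over both steps: W = 8190 J, Q = 9410 J, ΔU = 1220 J.

9410 J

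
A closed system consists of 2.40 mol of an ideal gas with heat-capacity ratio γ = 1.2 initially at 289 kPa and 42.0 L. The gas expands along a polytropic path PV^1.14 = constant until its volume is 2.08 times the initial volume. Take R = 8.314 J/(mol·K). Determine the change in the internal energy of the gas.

-5910 J

T₁ = P₁V₁/(nR) = 289×42.0/(2.40×8.314) = 608 K.
Polytropic n=1.14: T₂ = T₁(V₁/V₂)^(n−1) = 608×(0.481)^0.14 = 549 K; P₂ = P₁(V₁/V₂)^n = 125 kPa.
For an ideal gas ΔU = nCvΔT with Cv = R/(γ−1) = 41.6 J/(mol·K).
ΔU = 2.40×41.6×(549−608) = -5910 J.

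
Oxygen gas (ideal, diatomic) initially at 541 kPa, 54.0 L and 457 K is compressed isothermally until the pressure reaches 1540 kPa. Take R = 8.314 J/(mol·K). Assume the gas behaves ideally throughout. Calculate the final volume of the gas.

Isothermal: T stays 457 K; PV = const ⇒ V₂ = 19.0 L, P₂ = 1540 kPa.

19.0 L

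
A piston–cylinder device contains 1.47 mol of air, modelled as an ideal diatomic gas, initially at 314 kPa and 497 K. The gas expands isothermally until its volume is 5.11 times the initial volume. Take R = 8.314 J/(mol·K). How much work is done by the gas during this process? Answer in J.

V₁ = nRT₁/P₁ = 1.47×8.314×497/314 = 19.3 L.
Isothermal: T stays 497 K; PV = const ⇒ V₂ = 98.8 L, P₂ = 61.4 kPa.
W = nRT ln(V₂/V₁) = 1.47×8.314×497×ln(5.11) = 9910 J.

9910 J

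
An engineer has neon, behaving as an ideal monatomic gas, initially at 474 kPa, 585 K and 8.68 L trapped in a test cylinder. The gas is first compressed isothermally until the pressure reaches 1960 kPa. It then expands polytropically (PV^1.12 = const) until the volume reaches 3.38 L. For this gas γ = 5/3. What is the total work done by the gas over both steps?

n = P₁V₁/(RT₁) = 474×8.68/(8.314×585) = 0.846 mol.
Step 1 — Isothermal: T stays 585 K; PV = const ⇒ V₂ = 2.10 L, P₂ = 1960 kPa.
ΔU = 0 (ideal gas, T constant).
W = nRT ln(V₂/V₁) = 0.846×8.314×585×ln(0.242) = -5840 J.
Q = ΔU + W = -5840 J.
State after step 1: P = 1960 kPa, V = 2.10 L, T = 585 K.
Step 2 — Polytropic n=1.12: T₂ = T₁(V₁/V₂)^(n−1) = 585×(0.621)^0.12 = 552 K; P₂ = P₁(V₁/V₂)^n = 1150 kPa.
W = (P₁V₁−P₂V₂)/(n−1) = (1960×2.10−1150×3.38)/0.12 = 1900 J.
ΔU = nCvΔT = 0.846×12.5×(552−585) = -343 J.
Q = ΔU + W = 1560 J.
Net over both steps: W = -3940 J, Q = -4280 J, ΔU = -343 J.

-3940 J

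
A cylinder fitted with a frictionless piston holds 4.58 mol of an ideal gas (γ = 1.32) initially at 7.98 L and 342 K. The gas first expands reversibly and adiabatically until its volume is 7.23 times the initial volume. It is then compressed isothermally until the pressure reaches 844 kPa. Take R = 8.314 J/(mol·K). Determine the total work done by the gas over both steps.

P₁ = nRT₁/V₁ = 4.58×8.314×342/7.98 = 1630 kPa.
Step 1 — Adiabatic: TV^(γ−1) = const ⇒ T₂ = 342×(0.138)^0.320 = 182 K; PV^γ = const ⇒ P₂ = 120 kPa.
ΔU = nCvΔT = 4.58×26.0×(182−342) = -19100 J.
Q = 0 for an adiabatic process, so W = −ΔU = 19100 J.
State after step 1: P = 120 kPa, V = 57.7 L, T = 182 K.
Step 2 — Isothermal: T stays 182 K; PV = const ⇒ V₂ = 8.19 L, P₂ = 844 kPa.
ΔU = 0 (ideal gas, T constant).
W = nRT ln(V₂/V₁) = 4.58×8.314×182×ln(0.142) = -13500 J.
Q = ΔU + W = -13500 J.
Net over both steps: W = 5590 J, Q = -13500 J, ΔU = -19100 J.

5590 J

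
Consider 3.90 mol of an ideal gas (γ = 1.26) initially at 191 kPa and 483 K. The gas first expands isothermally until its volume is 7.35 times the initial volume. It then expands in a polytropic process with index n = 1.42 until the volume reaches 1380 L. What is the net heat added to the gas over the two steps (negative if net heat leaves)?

24500 J

V₁ = nRT₁/P₁ = 3.90×8.314×483/191 = 82.0 L.
Step 1 — Isothermal: T stays 483 K; PV = const ⇒ V₂ = 603 L, P₂ = 26.0 kPa.
ΔU = 0 (ideal gas, T constant).
W = nRT ln(V₂/V₁) = 3.90×8.314×483×ln(7.35) = 31200 J.
Q = ΔU + W = 31200 J.
State after step 1: P = 26.0 kPa, V = 603 L, T = 483 K.
Step 2 — Polytropic n=1.42: T₂ = T₁(V₁/V₂)^(n−1) = 483×(0.437)^0.42 = 341 K; P₂ = P₁(V₁/V₂)^n = 8.01 kPa.
W = (P₁V₁−P₂V₂)/(n−1) = (26.0×603−8.01×1380)/0.42 = 11000 J.
ΔU = nCvΔT = 3.90×32.0×(341−483) = -17700 J.
Q = ΔU + W = -6740 J.
Net over both steps: W = 42200 J, Q = 24500 J, ΔU = -17700 J.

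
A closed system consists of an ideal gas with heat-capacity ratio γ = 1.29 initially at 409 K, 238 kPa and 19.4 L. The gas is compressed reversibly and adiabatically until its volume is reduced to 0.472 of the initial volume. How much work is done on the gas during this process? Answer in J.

3870 J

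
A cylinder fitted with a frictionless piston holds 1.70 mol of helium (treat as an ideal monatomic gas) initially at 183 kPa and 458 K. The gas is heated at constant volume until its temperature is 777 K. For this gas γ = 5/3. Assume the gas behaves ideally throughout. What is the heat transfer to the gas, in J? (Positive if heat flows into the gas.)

V₁ = nRT₁/P₁ = 1.70×8.314×458/183 = 35.4 L.
Isochoric: V stays 35.4 L; P/T = const ⇒ T₂ = 777 K, P₂ = 310 kPa.
W = 0 (no volume change).
ΔU = nCvΔT = 1.70×12.5×(777−458) = 6760 J.
Q = ΔU = 6760 J.

6760 J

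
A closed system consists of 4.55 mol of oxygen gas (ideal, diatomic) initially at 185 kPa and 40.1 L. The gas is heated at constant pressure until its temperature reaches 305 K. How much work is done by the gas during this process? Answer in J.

4120 J

T₁ = P₁V₁/(nR) = 185×40.1/(4.55×8.314) = 196 K.
Isobaric: P stays 185 kPa; V/T = const ⇒ T₂ = 305 K, V₂ = 62.4 L.
W = PΔV = 185×(62.4−40.1) kPa·L = 4120 J.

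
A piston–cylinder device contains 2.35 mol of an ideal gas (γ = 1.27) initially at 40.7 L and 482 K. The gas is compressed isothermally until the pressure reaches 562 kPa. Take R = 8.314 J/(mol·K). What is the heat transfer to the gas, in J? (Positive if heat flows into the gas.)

-8360 J

P₁ = nRT₁/V₁ = 2.35×8.314×482/40.7 = 231 kPa.
Isothermal: T stays 482 K; PV = const ⇒ V₂ = 16.8 L, P₂ = 562 kPa.
ΔU = 0 (ideal gas, T constant).
W = nRT ln(V₂/V₁) = 2.35×8.314×482×ln(0.412) = -8360 J.
Q = ΔU + W = -8360 J.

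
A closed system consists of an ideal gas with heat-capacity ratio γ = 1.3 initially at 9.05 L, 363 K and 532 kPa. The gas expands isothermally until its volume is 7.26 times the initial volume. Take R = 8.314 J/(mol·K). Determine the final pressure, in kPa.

73.3 kPa

Isothermal: T stays 363 K; PV = const ⇒ V₂ = 65.7 L, P₂ = 73.3 kPa.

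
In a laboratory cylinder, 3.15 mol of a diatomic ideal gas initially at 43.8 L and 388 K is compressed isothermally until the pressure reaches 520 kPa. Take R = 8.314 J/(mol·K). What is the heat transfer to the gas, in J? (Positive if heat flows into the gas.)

P₁ = nRT₁/V₁ = 3.15×8.314×388/43.8 = 232 kPa.
Isothermal: T stays 388 K; PV = const ⇒ V₂ = 19.5 L, P₂ = 520 kPa.
ΔU = 0 (ideal gas, T constant).
W = nRT ln(V₂/V₁) = 3.15×8.314×388×ln(0.446) = -8200 J.
Q = ΔU + W = -8200 J.

-8200 J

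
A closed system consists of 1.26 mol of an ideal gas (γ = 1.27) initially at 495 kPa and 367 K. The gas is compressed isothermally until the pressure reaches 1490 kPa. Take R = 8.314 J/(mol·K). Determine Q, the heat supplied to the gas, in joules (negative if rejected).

V₁ = nRT₁/P₁ = 1.26×8.314×367/495 = 7.77 L.
Isothermal: T stays 367 K; PV = const ⇒ V₂ = 2.58 L, P₂ = 1490 kPa.
ΔU = 0 (ideal gas, T constant).
W = nRT ln(V₂/V₁) = 1.26×8.314×367×ln(0.332) = -4240 J.
Q = ΔU + W = -4240 J.

-4240 J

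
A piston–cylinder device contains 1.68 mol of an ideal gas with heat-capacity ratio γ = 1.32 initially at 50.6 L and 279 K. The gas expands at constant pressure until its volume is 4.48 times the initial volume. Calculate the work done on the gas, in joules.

P₁ = nRT₁/V₁ = 1.68×8.314×279/50.6 = 77.0 kPa.
Isobaric: P stays 77.0 kPa; V/T = const ⇒ T₂ = 1250 K, V₂ = 227 L.
W = PΔV = 77.0×(227−50.6) kPa·L = 13600 J.
Work done on the gas = −W_by = -13600 J.

-13600 J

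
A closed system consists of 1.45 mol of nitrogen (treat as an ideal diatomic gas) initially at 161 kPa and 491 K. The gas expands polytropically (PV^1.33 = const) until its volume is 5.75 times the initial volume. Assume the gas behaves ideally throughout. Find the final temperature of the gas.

V₁ = nRT₁/P₁ = 1.45×8.314×491/161 = 36.8 L.
Polytropic n=1.33: T₂ = T₁(V₁/V₂)^(n−1) = 491×(0.174)^0.33 = 276 K; P₂ = P₁(V₁/V₂)^n = 15.7 kPa.

276 K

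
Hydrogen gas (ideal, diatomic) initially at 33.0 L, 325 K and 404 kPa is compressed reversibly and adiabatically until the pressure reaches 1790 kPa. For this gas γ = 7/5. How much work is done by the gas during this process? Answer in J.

-17700 J

n = P₁V₁/(RT₁) = 404×33.0/(8.314×325) = 4.93 mol.
Adiabatic: T₂/T₁ = (P₂/P₁)^((γ−1)/γ) ⇒ T₂ = 325×(4.43)^0.286 = 497 K; V₂ = 11.4 L.
ΔU = nCvΔT = 4.93×20.8×(497−325) = 17700 J.
Q = 0 for an adiabatic process, so W = −ΔU = -17700 J.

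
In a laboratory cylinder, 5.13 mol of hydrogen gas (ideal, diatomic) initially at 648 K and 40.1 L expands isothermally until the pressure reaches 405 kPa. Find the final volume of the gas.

P₁ = nRT₁/V₁ = 5.13×8.314×648/40.1 = 689 kPa.
Isothermal: T stays 648 K; PV = const ⇒ V₂ = 68.2 L, P₂ = 405 kPa.

68.2 L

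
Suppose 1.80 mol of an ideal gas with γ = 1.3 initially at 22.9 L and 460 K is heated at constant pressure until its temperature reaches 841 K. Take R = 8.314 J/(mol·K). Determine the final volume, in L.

P₁ = nRT₁/V₁ = 1.80×8.314×460/22.9 = 301 kPa.
Isobaric: P stays 301 kPa; V/T = const ⇒ T₂ = 841 K, V₂ = 41.9 L.

41.9 L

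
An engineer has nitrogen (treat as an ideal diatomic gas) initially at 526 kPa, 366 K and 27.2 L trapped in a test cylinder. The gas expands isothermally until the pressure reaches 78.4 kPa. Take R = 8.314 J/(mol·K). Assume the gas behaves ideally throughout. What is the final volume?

182 L

Isothermal: T stays 366 K; PV = const ⇒ V₂ = 182 L, P₂ = 78.4 kPa.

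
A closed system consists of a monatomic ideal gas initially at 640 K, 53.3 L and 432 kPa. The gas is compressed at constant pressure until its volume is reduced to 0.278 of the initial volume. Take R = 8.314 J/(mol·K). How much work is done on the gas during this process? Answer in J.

16600 J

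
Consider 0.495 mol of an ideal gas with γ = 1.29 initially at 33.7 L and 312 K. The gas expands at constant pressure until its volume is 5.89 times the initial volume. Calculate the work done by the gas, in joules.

6280 J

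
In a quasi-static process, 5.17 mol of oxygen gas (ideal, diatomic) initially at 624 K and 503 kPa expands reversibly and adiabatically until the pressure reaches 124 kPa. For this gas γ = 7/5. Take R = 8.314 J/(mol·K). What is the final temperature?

V₁ = nRT₁/P₁ = 5.17×8.314×624/503 = 53.3 L.
Adiabatic: T₂/T₁ = (P₂/P₁)^((γ−1)/γ) ⇒ T₂ = 624×(0.247)^0.286 = 418 K; V₂ = 145 L.

418 K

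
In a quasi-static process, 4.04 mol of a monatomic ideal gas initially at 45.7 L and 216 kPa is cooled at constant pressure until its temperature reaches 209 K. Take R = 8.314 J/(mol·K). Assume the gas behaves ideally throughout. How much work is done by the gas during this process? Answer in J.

T₁ = P₁V₁/(nR) = 216×45.7/(4.04×8.314) = 294 K.
Isobaric: P stays 216 kPa; V/T = const ⇒ T₂ = 209 K, V₂ = 32.5 L.
W = PΔV = 216×(32.5−45.7) kPa·L = -2850 J.

-2850 J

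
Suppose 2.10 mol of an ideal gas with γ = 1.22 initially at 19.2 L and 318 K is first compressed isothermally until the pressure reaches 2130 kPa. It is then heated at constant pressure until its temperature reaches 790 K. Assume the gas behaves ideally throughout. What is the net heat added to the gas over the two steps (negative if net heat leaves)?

34600 J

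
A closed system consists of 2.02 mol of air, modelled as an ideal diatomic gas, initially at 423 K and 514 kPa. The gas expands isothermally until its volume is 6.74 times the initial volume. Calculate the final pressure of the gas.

V₁ = nRT₁/P₁ = 2.02×8.314×423/514 = 13.8 L.
Isothermal: T stays 423 K; PV = const ⇒ V₂ = 93.2 L, P₂ = 76.3 kPa.

76.3 kPa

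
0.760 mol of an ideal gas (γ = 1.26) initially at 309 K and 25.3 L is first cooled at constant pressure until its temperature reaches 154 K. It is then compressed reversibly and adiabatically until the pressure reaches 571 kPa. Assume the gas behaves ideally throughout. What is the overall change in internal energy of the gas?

P₁ = nRT₁/V₁ = 0.760×8.314×309/25.3 = 77.2 kPa.
Step 1 — Isobaric: P stays 77.2 kPa; V/T = const ⇒ T₂ = 154 K, V₂ = 12.6 L.
W = PΔV = 77.2×(12.6−25.3) kPa·L = -979 J.
ΔU = nCvΔT = 0.760×32.0×(154−309) = -3770 J.
Q = ΔU + W = nCpΔT = -4750 J.
State after step 1: P = 77.2 kPa, V = 12.6 L, T = 154 K.
Step 2 — Adiabatic: T₂/T₁ = (P₂/P₁)^((γ−1)/γ) ⇒ T₂ = 154×(7.40)^0.206 = 233 K; V₂ = 2.58 L.
ΔU = nCvΔT = 0.760×32.0×(233−154) = 1910 J.
Q = 0 for an adiabatic process, so W = −ΔU = -1910 J.
Net over both steps: W = -2890 J, Q = -4750 J, ΔU = -1850 J.

-1850 J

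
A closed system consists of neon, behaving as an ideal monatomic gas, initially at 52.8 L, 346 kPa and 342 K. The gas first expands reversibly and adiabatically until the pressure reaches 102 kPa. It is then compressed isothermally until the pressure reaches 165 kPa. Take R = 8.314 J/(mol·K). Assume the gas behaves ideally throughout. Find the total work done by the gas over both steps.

n = P₁V₁/(RT₁) = 346×52.8/(8.314×342) = 6.43 mol.
Step 1 — Adiabatic: T₂/T₁ = (P₂/P₁)^((γ−1)/γ) ⇒ T₂ = 342×(0.295)^0.400 = 210 K; V₂ = 110 L.
ΔU = nCvΔT = 6.43×12.5×(210−342) = -10600 J.
Q = 0 for an adiabatic process, so W = −ΔU = 10600 J.
State after step 1: P = 102 kPa, V = 110 L, T = 210 K.
Step 2 — Isothermal: T stays 210 K; PV = const ⇒ V₂ = 67.9 L, P₂ = 165 kPa.
ΔU = 0 (ideal gas, T constant).
W = nRT ln(V₂/V₁) = 6.43×8.314×210×ln(0.618) = -5390 J.
Q = ΔU + W = -5390 J.
Net over both steps: W = 5200 J, Q = -5390 J, ΔU = -10600 J.

5200 J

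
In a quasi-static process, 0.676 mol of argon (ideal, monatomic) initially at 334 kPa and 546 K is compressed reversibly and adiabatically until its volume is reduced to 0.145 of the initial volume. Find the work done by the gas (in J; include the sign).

-12100 J

V₁ = nRT₁/P₁ = 0.676×8.314×546/334 = 9.19 L.
Adiabatic: TV^(γ−1) = const ⇒ T₂ = 546×(6.90)^0.667 = 1980 K; PV^γ = const ⇒ P₂ = 8350 kPa.
ΔU = nCvΔT = 0.676×12.5×(1980−546) = 12100 J.
Q = 0 for an adiabatic process, so W = −ΔU = -12100 J.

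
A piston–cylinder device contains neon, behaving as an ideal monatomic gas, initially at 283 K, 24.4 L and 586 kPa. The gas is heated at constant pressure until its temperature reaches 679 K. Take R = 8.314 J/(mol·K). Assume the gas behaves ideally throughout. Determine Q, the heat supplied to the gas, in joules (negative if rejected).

n = P₁V₁/(RT₁) = 586×24.4/(8.314×283) = 6.08 mol.
Isobaric: P stays 586 kPa; V/T = const ⇒ T₂ = 679 K, V₂ = 58.5 L.
W = PΔV = 586×(58.5−24.4) kPa·L = 20000 J.
ΔU = nCvΔT = 6.08×12.5×(679−283) = 30000 J.
Q = ΔU + W = nCpΔT = 50000 J.

50000 J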